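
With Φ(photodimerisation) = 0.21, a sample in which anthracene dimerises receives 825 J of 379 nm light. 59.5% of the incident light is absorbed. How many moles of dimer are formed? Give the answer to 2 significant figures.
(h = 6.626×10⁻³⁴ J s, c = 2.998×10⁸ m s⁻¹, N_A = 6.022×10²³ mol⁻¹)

3.3×10⁻⁴ mol

Photon energy at 379 nm: hc/λ = (6.626×10⁻³⁴)(2.998×10⁸)/(379×10⁻⁹) = 5.241×10⁻¹⁹ J.
Photons incident: 825 / 5.241×10⁻¹⁹ = 1.574×10²¹, i.e. 1.574×10²¹/6.022×10²³ = 0.002614 mol.
Photons absorbed: 0.595 × 0.002614 = 0.001555 mol.
Product: Φ × n_abs = 0.21 × 0.001555 = 3.266×10⁻⁴ mol.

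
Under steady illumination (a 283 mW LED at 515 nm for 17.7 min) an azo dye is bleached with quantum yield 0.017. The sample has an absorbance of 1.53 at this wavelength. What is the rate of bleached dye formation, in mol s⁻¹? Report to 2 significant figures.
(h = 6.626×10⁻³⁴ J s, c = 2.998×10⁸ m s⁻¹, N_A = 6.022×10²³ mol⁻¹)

Photon energy at 515 nm: hc/λ = (6.626×10⁻³⁴)(2.998×10⁸)/(515×10⁻⁹) = 3.857×10⁻¹⁹ J.
Energy delivered: (283 mW)(1062 s) = 300.5 J.
Photons incident: 300.5 / 3.857×10⁻¹⁹ = 7.791×10²⁰, i.e. 7.791×10²⁰/6.022×10²³ = 0.001294 mol.
Fraction absorbed: 1 − 10^(−1.53) = 0.9705.
Photons absorbed: 0.9705 × 0.001294 = 0.001256 mol.
Product formed: 0.017 × 0.001256 = 2.135×10⁻⁵ mol.
Rate: 2.135×10⁻⁵ / 1062 s = 2.0×10⁻⁸ mol s⁻¹.

2.0×10⁻⁸ mol s⁻¹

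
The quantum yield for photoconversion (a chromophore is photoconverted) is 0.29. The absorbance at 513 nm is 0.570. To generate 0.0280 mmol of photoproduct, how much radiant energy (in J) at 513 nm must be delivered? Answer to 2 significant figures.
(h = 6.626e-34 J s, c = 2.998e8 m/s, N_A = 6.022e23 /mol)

Product: 0.0280 mmol = 2.80e-5 mol.
Photons that must be absorbed: 2.80e-5 / 0.29 = 9.655e-5 mol.
Fraction absorbed: 1 − 10^(−0.570) = 0.7308.
Incident photons needed: 9.655e-5 / 0.7308 = 1.321e-4 mol.
Photon energy: hc/λ = 3.872e-19 J; per mole, 2.332e5 J mol⁻¹.
Energy required: 1.321e-4 × 2.332e5 = 31 J.

31 J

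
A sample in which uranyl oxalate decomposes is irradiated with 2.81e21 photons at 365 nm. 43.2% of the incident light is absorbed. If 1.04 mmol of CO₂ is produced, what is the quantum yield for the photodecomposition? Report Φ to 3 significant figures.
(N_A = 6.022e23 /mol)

Product: 1.04 mmol = 0.00104 mol.
Moles of photons: 2.81e21 / 6.022e23 = 0.004666 mol.
Photons absorbed: 0.432 × 0.004666 = 0.002016 mol.
Φ = 0.00104 mol / 0.002016 mol photons = 0.516.

Φ = 0.516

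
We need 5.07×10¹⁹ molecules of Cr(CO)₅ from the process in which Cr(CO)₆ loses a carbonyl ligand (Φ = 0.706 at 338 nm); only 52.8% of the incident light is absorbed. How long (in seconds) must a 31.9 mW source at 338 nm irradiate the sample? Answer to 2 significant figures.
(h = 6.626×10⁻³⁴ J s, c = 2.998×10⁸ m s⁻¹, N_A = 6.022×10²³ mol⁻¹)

Product: 5.07×10¹⁹ / 6.022×10²³ = 8.419×10⁻⁵ mol.
Photons that must be absorbed: 8.419×10⁻⁵ / 0.706 = 1.192×10⁻⁴ mol.
Incident photons needed: 1.192×10⁻⁴ / 0.528 = 2.258×10⁻⁴ mol.
Photon energy: hc/λ = 5.877×10⁻¹⁹ J; per mole, 3.539×10⁵ J mol⁻¹.
Energy required: 2.258×10⁻⁴ × 3.539×10⁵ = 79.91 J.
Time: 79.91 J / 0.0319 W = 2500 s.

t ≈ 2500 s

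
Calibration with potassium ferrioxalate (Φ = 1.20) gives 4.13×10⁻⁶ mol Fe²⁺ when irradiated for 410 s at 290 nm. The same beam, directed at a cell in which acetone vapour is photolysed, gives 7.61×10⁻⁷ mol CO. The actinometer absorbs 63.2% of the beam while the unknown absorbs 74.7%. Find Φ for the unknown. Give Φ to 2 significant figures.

Φ = 0.19

Photons absorbed by the actinometer: 4.13×10⁻⁶ / 1.20 = 3.442×10⁻⁶ mol.
Incident flux: 3.442×10⁻⁶ / 0.632 = 5.446×10⁻⁶ einstein.
Absorbed by unknown: 0.747 × 5.446×10⁻⁶ = 4.068×10⁻⁶ mol.
Φ(unknown) = 7.61×10⁻⁷ / 4.068×10⁻⁶ = 0.19.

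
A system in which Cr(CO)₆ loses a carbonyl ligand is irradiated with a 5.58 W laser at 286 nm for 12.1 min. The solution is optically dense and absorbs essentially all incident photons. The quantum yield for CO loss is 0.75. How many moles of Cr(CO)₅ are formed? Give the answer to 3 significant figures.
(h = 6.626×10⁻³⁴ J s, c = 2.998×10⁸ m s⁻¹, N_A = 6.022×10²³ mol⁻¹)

Photon energy at 286 nm: hc/λ = (6.626×10⁻³⁴)(2.998×10⁸)/(286×10⁻⁹) = 6.946×10⁻¹⁹ J.
Energy delivered: (5.58 W)(726 s) = 4051 J.
Photons incident: 4051 / 6.946×10⁻¹⁹ = 5.832×10²¹, i.e. 5.832×10²¹/6.022×10²³ = 0.009684 mol.
Product: Φ × n_abs = 0.75 × 0.009684 = 0.007263 mol.

0.00726 mol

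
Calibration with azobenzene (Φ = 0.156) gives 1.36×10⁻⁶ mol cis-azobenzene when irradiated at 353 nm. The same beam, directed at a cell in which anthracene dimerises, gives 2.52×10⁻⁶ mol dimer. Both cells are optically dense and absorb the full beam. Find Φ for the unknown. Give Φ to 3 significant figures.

Photons absorbed by the actinometer: 1.36×10⁻⁶ / 0.156 = 8.718×10⁻⁶ mol.
Φ(unknown) = 2.52×10⁻⁶ / 8.718×10⁻⁶ = 0.289.

Φ = 0.289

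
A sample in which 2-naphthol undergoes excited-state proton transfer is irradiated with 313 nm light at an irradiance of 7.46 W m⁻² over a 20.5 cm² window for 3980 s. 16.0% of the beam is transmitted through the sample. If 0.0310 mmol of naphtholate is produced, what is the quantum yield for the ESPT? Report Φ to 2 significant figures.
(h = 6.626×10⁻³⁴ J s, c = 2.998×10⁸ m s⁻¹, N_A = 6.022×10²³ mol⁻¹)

Φ = 0.23

Product: 0.0310 mmol = 3.10×10⁻⁵ mol.
Photon energy at 313 nm: hc/λ = (6.626×10⁻³⁴)(2.998×10⁸)/(313×10⁻⁹) = 6.347×10⁻¹⁹ J.
Energy delivered: (7.46 W m⁻²)(20.5×10⁻⁴ m²)(3980 s) = 60.87 J.
Photons incident: 60.87 / 6.347×10⁻¹⁹ = 9.590×10¹⁹, i.e. 9.590×10¹⁹/6.022×10²³ = 1.592×10⁻⁴ mol.
Fraction absorbed: 1 − 16.0/100 = 0.8400.
Photons absorbed: 0.8400 × 1.592×10⁻⁴ = 1.337×10⁻⁴ mol.
Φ = 3.10×10⁻⁵ mol / 1.337×10⁻⁴ mol photons = 0.23.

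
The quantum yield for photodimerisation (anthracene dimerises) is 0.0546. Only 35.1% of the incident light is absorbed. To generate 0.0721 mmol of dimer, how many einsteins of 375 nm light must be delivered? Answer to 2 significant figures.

0.0038 einstein

Product: 0.0721 mmol = 7.21e-5 mol.
Photons that must be absorbed: 7.21e-5 / 0.0546 = 0.001321 mol.
Incident photons needed: 0.001321 / 0.351 = 0.003764 mol.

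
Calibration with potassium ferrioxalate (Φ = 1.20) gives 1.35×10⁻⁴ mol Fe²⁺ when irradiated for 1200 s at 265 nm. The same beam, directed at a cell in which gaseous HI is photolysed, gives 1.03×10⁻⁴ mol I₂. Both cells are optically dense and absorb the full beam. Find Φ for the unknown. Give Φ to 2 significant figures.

Photons absorbed by the actinometer: 1.35×10⁻⁴ / 1.20 = 1.125×10⁻⁴ mol.
Φ(unknown) = 1.03×10⁻⁴ / 1.125×10⁻⁴ = 0.92.

Φ = 0.92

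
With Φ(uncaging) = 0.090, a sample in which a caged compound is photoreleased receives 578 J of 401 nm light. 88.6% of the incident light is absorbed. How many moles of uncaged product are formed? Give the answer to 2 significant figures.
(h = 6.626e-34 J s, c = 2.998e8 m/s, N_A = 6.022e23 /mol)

1.5e-4 mol

Photon energy at 401 nm: hc/λ = (6.626e-34)(2.998e8)/(401e-9) = 4.954e-19 J.
Photons incident: 578 / 4.954e-19 = 1.167e21, i.e. 1.167e21/6.022e23 = 0.001938 mol.
Photons absorbed: 0.886 × 0.001938 = 0.001717 mol.
Product: Φ × n_abs = 0.090 × 0.001717 = 1.545e-4 mol.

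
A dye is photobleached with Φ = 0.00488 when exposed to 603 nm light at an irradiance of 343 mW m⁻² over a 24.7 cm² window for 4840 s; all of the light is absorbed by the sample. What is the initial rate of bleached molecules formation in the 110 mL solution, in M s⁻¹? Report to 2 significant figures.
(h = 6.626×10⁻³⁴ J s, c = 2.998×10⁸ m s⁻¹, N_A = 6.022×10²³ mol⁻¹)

Photon energy at 603 nm: hc/λ = (6.626×10⁻³⁴)(2.998×10⁸)/(603×10⁻⁹) = 3.294×10⁻¹⁹ J.
Energy delivered: (343 mW m⁻²)(24.7×10⁻⁴ m²)(4840 s) = 4.100 J.
Photons incident: 4.100 / 3.294×10⁻¹⁹ = 1.245×10¹⁹, i.e. 1.245×10¹⁹/6.022×10²³ = 2.067×10⁻⁵ mol.
Product formed: 0.00488 × 2.067×10⁻⁵ = 1.009×10⁻⁷ mol.
Rate: 1.009×10⁻⁷ mol / (4840 s × 0.11 L) = 1.9×10⁻¹⁰ M s⁻¹.

1.9×10⁻¹⁰ M s⁻¹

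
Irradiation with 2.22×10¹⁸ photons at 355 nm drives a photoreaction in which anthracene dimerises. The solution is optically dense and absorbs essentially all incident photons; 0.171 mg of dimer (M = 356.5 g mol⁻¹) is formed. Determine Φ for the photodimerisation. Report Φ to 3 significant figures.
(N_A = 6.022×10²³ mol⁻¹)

Product: 0.171 mg / 356.5 g mol⁻¹ = 4.797×10⁻⁷ mol.
Moles of photons: 2.22×10¹⁸ / 6.022×10²³ = 3.686×10⁻⁶ mol.
Φ = 4.797×10⁻⁷ mol / 3.686×10⁻⁶ mol photons = 0.130.

Φ = 0.130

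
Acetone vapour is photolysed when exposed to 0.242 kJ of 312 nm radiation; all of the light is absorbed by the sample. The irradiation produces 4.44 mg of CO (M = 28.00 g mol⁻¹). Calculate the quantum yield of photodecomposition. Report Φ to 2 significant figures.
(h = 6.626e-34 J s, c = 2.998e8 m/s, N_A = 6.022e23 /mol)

Product: 4.44 mg / 28.00 g mol⁻¹ = 1.586e-4 mol.
Photon energy at 312 nm: hc/λ = (6.626e-34)(2.998e8)/(312e-9) = 6.367e-19 J.
Incident energy: 0.242 kJ = 242 J.
Photons incident: 242 / 6.367e-19 = 3.801e20, i.e. 3.801e20/6.022e23 = 6.312e-4 mol.
Φ = 1.586e-4 mol / 6.312e-4 mol photons = 0.25.

Φ = 0.25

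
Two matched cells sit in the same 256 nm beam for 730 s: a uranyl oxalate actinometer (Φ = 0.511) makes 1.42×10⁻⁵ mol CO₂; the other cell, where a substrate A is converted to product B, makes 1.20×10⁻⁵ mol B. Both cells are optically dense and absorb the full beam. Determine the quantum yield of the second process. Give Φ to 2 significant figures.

Photons absorbed by the actinometer: 1.42×10⁻⁵ / 0.511 = 2.779×10⁻⁵ mol.
Φ(unknown) = 1.20×10⁻⁵ / 2.779×10⁻⁵ = 0.43.

Φ = 0.43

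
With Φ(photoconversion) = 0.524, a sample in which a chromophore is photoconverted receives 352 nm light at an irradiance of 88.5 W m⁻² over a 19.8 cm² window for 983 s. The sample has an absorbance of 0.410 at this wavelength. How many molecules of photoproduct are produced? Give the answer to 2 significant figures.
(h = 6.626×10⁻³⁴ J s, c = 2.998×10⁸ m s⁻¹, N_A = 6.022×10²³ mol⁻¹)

Photon energy at 352 nm: hc/λ = (6.626×10⁻³⁴)(2.998×10⁸)/(352×10⁻⁹) = 5.643×10⁻¹⁹ J.
Energy delivered: (88.5 W m⁻²)(19.8×10⁻⁴ m²)(983 s) = 172.3 J.
Photons incident: 172.3 / 5.643×10⁻¹⁹ = 3.053×10²⁰, i.e. 3.053×10²⁰/6.022×10²³ = 5.070×10⁻⁴ mol.
Fraction absorbed: 1 − 10^(−0.410) = 0.6110.
Photons absorbed: 0.6110 × 5.070×10⁻⁴ = 3.098×10⁻⁴ mol.
Product: Φ × n_abs = 0.524 × 3.098×10⁻⁴ = 1.623×10⁻⁴ mol.
As a count: 1.623×10⁻⁴ × 6.022×10²³ = 9.8×10¹⁹.

9.8×10¹⁹ molecules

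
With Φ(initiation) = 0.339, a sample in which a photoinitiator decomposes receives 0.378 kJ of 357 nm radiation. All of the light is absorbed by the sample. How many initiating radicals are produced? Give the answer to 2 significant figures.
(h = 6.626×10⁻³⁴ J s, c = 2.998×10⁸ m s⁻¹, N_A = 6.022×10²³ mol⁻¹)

2.3×10²⁰ initiating radicals

Photon energy at 357 nm: hc/λ = (6.626×10⁻³⁴)(2.998×10⁸)/(357×10⁻⁹) = 5.564×10⁻¹⁹ J.
Incident energy: 0.378 kJ = 378 J.
Photons incident: 378 / 5.564×10⁻¹⁹ = 6.794×10²⁰, i.e. 6.794×10²⁰/6.022×10²³ = 0.001128 mol.
Product: Φ × n_abs = 0.339 × 0.001128 = 3.824×10⁻⁴ mol.
As a count: 3.824×10⁻⁴ × 6.022×10²³ = 2.3×10²⁰.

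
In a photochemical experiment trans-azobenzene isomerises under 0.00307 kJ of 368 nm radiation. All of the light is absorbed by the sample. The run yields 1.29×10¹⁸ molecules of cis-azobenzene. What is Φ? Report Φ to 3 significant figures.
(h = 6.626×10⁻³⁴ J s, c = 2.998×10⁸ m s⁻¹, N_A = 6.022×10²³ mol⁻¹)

Φ = 0.227

Product: 1.29×10¹⁸ / 6.022×10²³ = 2.142×10⁻⁶ mol.
Photon energy at 368 nm: hc/λ = (6.626×10⁻³⁴)(2.998×10⁸)/(368×10⁻⁹) = 5.398×10⁻¹⁹ J.
Incident energy: 0.00307 kJ = 3.07 J.
Photons incident: 3.07 / 5.398×10⁻¹⁹ = 5.687×10¹⁸, i.e. 5.687×10¹⁸/6.022×10²³ = 9.444×10⁻⁶ mol.
Φ = 2.142×10⁻⁶ mol / 9.444×10⁻⁶ mol photons = 0.227.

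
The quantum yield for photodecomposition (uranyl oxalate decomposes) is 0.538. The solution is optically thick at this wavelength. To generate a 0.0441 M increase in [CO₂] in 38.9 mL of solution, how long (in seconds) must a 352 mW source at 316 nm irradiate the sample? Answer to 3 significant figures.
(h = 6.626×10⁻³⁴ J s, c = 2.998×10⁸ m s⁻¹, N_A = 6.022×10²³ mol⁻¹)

Product: (0.0441 M)(0.0389 L) = 0.001715 mol.
Photons that must be absorbed: 0.001715 / 0.538 = 0.003188 mol.
Photon energy: hc/λ = 6.286×10⁻¹⁹ J; per mole, 3.785×10⁵ J mol⁻¹.
Energy required: 0.003188 × 3.785×10⁵ = 1207 J.
Time: 1207 J / 0.352 W = 3430 s.

t ≈ 3430 s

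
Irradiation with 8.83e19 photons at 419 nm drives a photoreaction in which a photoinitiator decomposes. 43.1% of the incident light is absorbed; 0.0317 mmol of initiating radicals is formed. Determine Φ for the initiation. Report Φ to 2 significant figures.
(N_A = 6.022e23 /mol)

Φ = 0.50

Product: 0.0317 mmol = 3.17e-5 mol.
Moles of photons: 8.83e19 / 6.022e23 = 1.466e-4 mol.
Photons absorbed: 0.431 × 1.466e-4 = 6.318e-5 mol.
Φ = 3.17e-5 mol / 6.318e-5 mol photons = 0.50.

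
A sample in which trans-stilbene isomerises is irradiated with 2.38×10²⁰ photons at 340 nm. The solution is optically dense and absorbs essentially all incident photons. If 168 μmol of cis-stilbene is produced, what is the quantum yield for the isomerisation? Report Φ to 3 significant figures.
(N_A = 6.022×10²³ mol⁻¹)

Φ = 0.425

Product: 168 μmol = 1.68×10⁻⁴ mol.
Moles of photons: 2.38×10²⁰ / 6.022×10²³ = 3.952×10⁻⁴ mol.
Φ = 1.68×10⁻⁴ mol / 3.952×10⁻⁴ mol photons = 0.425.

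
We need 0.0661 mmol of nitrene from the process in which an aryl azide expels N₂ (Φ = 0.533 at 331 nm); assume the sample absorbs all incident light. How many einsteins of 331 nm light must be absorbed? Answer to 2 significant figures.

1.2×10⁻⁴ einstein

Product: 0.0661 mmol = 6.61×10⁻⁵ mol.
Photons that must be absorbed: 6.61×10⁻⁵ / 0.533 = 1.240×10⁻⁴ mol.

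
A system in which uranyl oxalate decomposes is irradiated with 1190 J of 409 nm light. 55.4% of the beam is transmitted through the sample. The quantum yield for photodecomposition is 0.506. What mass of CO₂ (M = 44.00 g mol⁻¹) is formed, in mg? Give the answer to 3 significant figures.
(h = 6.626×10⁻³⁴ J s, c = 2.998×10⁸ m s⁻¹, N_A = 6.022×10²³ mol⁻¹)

40.4 mg

Photon energy at 409 nm: hc/λ = (6.626×10⁻³⁴)(2.998×10⁸)/(409×10⁻⁹) = 4.857×10⁻¹⁹ J.
Photons incident: 1190 / 4.857×10⁻¹⁹ = 2.450×10²¹, i.e. 2.450×10²¹/6.022×10²³ = 0.004068 mol.
Fraction absorbed: 1 − 55.4/100 = 0.4460.
Photons absorbed: 0.4460 × 0.004068 = 0.001814 mol.
Product: Φ × n_abs = 0.506 × 0.001814 = 9.179×10⁻⁴ mol.
Mass: 9.179×10⁻⁴ × 44.00 = 0.04039 g = 40.4 mg.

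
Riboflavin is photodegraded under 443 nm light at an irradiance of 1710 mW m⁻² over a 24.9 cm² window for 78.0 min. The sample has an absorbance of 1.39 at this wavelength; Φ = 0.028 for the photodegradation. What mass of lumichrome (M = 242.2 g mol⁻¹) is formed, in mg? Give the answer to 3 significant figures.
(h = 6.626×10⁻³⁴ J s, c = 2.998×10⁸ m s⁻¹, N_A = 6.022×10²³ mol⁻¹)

0.480 mg

Photon energy at 443 nm: hc/λ = (6.626×10⁻³⁴)(2.998×10⁸)/(443×10⁻⁹) = 4.484×10⁻¹⁹ J.
Energy delivered: (1710 mW m⁻²)(24.9×10⁻⁴ m²)(4680 s) = 19.93 J.
Photons incident: 19.93 / 4.484×10⁻¹⁹ = 4.445×10¹⁹, i.e. 4.445×10¹⁹/6.022×10²³ = 7.381×10⁻⁵ mol.
Fraction absorbed: 1 − 10^(−1.39) = 0.9593.
Photons absorbed: 0.9593 × 7.381×10⁻⁵ = 7.081×10⁻⁵ mol.
Product: Φ × n_abs = 0.028 × 7.081×10⁻⁵ = 1.983×10⁻⁶ mol.
Mass: 1.983×10⁻⁶ × 242.2 = 4.803×10⁻⁴ g = 0.480 mg.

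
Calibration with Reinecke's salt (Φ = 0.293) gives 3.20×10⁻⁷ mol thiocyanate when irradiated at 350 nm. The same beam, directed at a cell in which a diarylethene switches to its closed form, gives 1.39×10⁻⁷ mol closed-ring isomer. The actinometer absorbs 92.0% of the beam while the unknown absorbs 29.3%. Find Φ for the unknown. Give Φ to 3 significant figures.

Φ = 0.400

Photons absorbed by the actinometer: 3.20×10⁻⁷ / 0.293 = 1.092×10⁻⁶ mol.
Incident flux: 1.092×10⁻⁶ / 0.920 = 1.187×10⁻⁶ einstein.
Absorbed by unknown: 0.293 × 1.187×10⁻⁶ = 3.478×10⁻⁷ mol.
Φ(unknown) = 1.39×10⁻⁷ / 3.478×10⁻⁷ = 0.400.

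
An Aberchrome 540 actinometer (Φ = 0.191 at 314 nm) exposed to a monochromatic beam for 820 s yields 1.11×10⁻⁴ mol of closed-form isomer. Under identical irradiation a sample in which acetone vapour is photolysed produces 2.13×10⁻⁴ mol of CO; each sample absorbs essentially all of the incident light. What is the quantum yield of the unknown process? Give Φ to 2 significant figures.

Φ = 0.37

Photons absorbed by the actinometer: 1.11×10⁻⁴ / 0.191 = 5.812×10⁻⁴ mol.
Φ(unknown) = 2.13×10⁻⁴ / 5.812×10⁻⁴ = 0.37.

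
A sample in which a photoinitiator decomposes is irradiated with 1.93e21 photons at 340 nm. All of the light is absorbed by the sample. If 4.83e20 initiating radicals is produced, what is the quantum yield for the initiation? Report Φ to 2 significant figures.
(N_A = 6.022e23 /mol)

Φ = 0.25

Product: 4.83e20 / 6.022e23 = 8.021e-4 mol.
Moles of photons: 1.93e21 / 6.022e23 = 0.003205 mol.
Φ = 8.021e-4 mol / 0.003205 mol photons = 0.25.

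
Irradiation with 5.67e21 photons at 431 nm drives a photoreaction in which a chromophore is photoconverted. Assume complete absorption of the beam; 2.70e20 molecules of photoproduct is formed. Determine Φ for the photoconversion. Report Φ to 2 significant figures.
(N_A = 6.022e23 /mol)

Product: 2.70e20 / 6.022e23 = 4.484e-4 mol.
Moles of photons: 5.67e21 / 6.022e23 = 0.009415 mol.
Φ = 4.484e-4 mol / 0.009415 mol photons = 0.048.

Φ = 0.048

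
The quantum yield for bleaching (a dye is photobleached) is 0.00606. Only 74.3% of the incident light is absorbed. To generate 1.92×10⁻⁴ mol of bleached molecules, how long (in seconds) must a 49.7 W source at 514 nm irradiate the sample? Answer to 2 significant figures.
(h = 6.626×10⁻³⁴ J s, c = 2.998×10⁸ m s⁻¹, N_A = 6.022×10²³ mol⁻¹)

t ≈ 200 s

Photons that must be absorbed: 1.92×10⁻⁴ / 0.00606 = 0.03168 mol.
Incident photons needed: 0.03168 / 0.743 = 0.04264 mol.
Photon energy: hc/λ = 3.865×10⁻¹⁹ J; per mole, 2.328×10⁵ J mol⁻¹.
Energy required: 0.04264 × 2.328×10⁵ = 9927 J.
Time: 9927 J / 49.7 W = 200 s.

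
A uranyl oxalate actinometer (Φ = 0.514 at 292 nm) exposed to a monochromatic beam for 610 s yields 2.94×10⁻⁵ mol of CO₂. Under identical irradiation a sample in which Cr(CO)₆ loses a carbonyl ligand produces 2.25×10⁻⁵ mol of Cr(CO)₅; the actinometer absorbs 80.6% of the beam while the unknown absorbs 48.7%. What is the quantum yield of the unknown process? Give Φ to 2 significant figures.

Φ = 0.65

Photons absorbed by the actinometer: 2.94×10⁻⁵ / 0.514 = 5.720×10⁻⁵ mol.
Incident flux: 5.720×10⁻⁵ / 0.806 = 7.097×10⁻⁵ einstein.
Absorbed by unknown: 0.487 × 7.097×10⁻⁵ = 3.456×10⁻⁵ mol.
Φ(unknown) = 2.25×10⁻⁵ / 3.456×10⁻⁵ = 0.65.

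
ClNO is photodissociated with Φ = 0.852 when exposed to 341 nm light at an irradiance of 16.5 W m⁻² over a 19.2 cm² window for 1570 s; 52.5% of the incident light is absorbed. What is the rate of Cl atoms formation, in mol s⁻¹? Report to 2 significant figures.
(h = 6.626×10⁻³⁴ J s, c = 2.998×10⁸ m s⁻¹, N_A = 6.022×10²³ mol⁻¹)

Photon energy at 341 nm: hc/λ = (6.626×10⁻³⁴)(2.998×10⁸)/(341×10⁻⁹) = 5.825×10⁻¹⁹ J.
Energy delivered: (16.5 W m⁻²)(19.2×10⁻⁴ m²)(1570 s) = 49.74 J.
Photons incident: 49.74 / 5.825×10⁻¹⁹ = 8.539×10¹⁹, i.e. 8.539×10¹⁹/6.022×10²³ = 1.418×10⁻⁴ mol.
Photons absorbed: 0.525 × 1.418×10⁻⁴ = 7.445×10⁻⁵ mol.
Product formed: 0.852 × 7.445×10⁻⁵ = 6.343×10⁻⁵ mol.
Rate: 6.343×10⁻⁵ / 1570 s = 4.0×10⁻⁸ mol s⁻¹.

4.0×10⁻⁸ mol s⁻¹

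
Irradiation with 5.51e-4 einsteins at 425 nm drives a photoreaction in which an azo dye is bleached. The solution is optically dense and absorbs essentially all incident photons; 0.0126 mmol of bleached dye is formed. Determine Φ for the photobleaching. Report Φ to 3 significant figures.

Φ = 0.0229

Product: 0.0126 mmol = 1.26e-5 mol.
Φ = 1.26e-5 mol / 5.51e-4 mol photons = 0.0229.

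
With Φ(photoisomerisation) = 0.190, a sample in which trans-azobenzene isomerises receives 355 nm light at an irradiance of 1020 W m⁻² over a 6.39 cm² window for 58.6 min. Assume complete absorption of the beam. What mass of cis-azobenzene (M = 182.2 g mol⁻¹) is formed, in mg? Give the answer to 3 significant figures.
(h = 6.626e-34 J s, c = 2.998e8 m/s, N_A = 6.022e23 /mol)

235 mg

Photon energy at 355 nm: hc/λ = (6.626e-34)(2.998e8)/(355e-9) = 5.596e-19 J.
Energy delivered: (1020 W m⁻²)(6.39e-4 m²)(3516 s) = 2292 J.
Photons incident: 2292 / 5.596e-19 = 4.096e21, i.e. 4.096e21/6.022e23 = 0.006802 mol.
Product: Φ × n_abs = 0.190 × 0.006802 = 0.001292 mol.
Mass: 0.001292 × 182.2 = 0.2354 g = 235 mg.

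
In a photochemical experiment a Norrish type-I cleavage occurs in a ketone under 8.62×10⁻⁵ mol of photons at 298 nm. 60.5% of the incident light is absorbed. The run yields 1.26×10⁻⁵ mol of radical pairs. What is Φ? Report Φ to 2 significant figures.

Φ = 0.24

Photons absorbed: 0.605 × 8.62×10⁻⁵ = 5.215×10⁻⁵ mol.
Φ = 1.26×10⁻⁵ mol / 5.215×10⁻⁵ mol photons = 0.24.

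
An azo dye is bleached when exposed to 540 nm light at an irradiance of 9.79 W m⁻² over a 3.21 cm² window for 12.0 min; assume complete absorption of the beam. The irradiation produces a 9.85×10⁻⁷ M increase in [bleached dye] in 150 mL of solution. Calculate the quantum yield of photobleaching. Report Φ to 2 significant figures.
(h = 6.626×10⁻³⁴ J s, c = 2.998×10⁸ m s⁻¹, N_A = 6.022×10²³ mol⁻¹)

Φ = 0.014

Product: (9.85×10⁻⁷ M)(0.15 L) = 1.478×10⁻⁷ mol.
Photon energy at 540 nm: hc/λ = (6.626×10⁻³⁴)(2.998×10⁸)/(540×10⁻⁹) = 3.679×10⁻¹⁹ J.
Energy delivered: (9.79 W m⁻²)(3.21×10⁻⁴ m²)(720 s) = 2.263 J.
Photons incident: 2.263 / 3.679×10⁻¹⁹ = 6.151×10¹⁸, i.e. 6.151×10¹⁸/6.022×10²³ = 1.021×10⁻⁵ mol.
Φ = 1.478×10⁻⁷ mol / 1.021×10⁻⁵ mol photons = 0.014.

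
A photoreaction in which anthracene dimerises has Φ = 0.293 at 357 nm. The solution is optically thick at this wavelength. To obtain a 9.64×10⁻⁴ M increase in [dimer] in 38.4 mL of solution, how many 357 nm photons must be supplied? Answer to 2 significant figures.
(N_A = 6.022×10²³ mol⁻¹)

7.6×10¹⁹ photons

Product: (9.64×10⁻⁴ M)(0.0384 L) = 3.702×10⁻⁵ mol.
Photons that must be absorbed: 3.702×10⁻⁵ / 0.293 = 1.263×10⁻⁴ mol.
Photon count: 1.263×10⁻⁴ × 6.022×10²³ = 7.6×10¹⁹.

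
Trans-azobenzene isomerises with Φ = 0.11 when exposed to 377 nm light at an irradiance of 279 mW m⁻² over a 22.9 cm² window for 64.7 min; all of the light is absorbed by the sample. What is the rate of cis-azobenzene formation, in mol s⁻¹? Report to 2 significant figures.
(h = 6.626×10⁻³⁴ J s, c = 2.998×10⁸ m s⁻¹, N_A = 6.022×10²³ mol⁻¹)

Photon energy at 377 nm: hc/λ = (6.626×10⁻³⁴)(2.998×10⁸)/(377×10⁻⁹) = 5.269×10⁻¹⁹ J.
Energy delivered: (279 mW m⁻²)(22.9×10⁻⁴ m²)(3882 s) = 2.480 J.
Photons incident: 2.480 / 5.269×10⁻¹⁹ = 4.707×10¹⁸, i.e. 4.707×10¹⁸/6.022×10²³ = 7.816×10⁻⁶ mol.
Product formed: 0.11 × 7.816×10⁻⁶ = 8.598×10⁻⁷ mol.
Rate: 8.598×10⁻⁷ / 3882 s = 2.2×10⁻¹⁰ mol s⁻¹.

2.2×10⁻¹⁰ mol s⁻¹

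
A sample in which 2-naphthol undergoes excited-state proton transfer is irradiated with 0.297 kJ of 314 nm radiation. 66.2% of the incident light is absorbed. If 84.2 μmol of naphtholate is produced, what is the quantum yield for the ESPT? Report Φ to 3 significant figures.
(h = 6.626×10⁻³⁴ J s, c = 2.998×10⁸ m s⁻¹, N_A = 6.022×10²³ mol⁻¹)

Φ = 0.163

Product: 84.2 μmol = 8.42×10⁻⁵ mol.
Photon energy at 314 nm: hc/λ = (6.626×10⁻³⁴)(2.998×10⁸)/(314×10⁻⁹) = 6.326×10⁻¹⁹ J.
Incident energy: 0.297 kJ = 297 J.
Photons incident: 297 / 6.326×10⁻¹⁹ = 4.695×10²⁰, i.e. 4.695×10²⁰/6.022×10²³ = 7.796×10⁻⁴ mol.
Photons absorbed: 0.662 × 7.796×10⁻⁴ = 5.161×10⁻⁴ mol.
Φ = 8.42×10⁻⁵ mol / 5.161×10⁻⁴ mol photons = 0.163.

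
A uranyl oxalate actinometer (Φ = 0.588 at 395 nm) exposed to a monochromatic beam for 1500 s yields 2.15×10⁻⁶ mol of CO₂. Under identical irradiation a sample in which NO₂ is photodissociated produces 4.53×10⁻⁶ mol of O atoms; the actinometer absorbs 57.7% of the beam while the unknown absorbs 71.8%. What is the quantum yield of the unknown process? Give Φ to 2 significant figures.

Photons absorbed by the actinometer: 2.15×10⁻⁶ / 0.588 = 3.656×10⁻⁶ mol.
Incident flux: 3.656×10⁻⁶ / 0.577 = 6.336×10⁻⁶ einstein.
Absorbed by unknown: 0.718 × 6.336×10⁻⁶ = 4.549×10⁻⁶ mol.
Φ(unknown) = 4.53×10⁻⁶ / 4.549×10⁻⁶ = 1.0.

Φ = 1.0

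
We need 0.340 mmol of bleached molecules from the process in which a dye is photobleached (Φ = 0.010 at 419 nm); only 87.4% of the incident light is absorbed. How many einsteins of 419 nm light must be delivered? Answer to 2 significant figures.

0.039 einstein

Product: 0.340 mmol = 3.40×10⁻⁴ mol.
Photons that must be absorbed: 3.40×10⁻⁴ / 0.010 = 0.03400 mol.
Incident photons needed: 0.03400 / 0.874 = 0.03890 mol.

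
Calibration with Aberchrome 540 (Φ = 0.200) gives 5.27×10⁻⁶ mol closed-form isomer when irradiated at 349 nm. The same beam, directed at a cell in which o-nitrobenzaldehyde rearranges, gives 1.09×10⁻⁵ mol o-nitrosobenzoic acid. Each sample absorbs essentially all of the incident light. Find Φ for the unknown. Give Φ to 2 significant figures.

Φ = 0.41

Photons absorbed by the actinometer: 5.27×10⁻⁶ / 0.200 = 2.635×10⁻⁵ mol.
Φ(unknown) = 1.09×10⁻⁵ / 2.635×10⁻⁵ = 0.41.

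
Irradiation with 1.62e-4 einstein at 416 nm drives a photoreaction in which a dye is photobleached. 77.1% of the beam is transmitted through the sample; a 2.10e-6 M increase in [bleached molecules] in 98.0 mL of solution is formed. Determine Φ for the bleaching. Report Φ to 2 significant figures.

Φ = 0.0055

Product: (2.10e-6 M)(0.098 L) = 2.058e-7 mol.
Fraction absorbed: 1 − 77.1/100 = 0.2290.
Photons absorbed: 0.2290 × 1.62e-4 = 3.710e-5 mol.
Φ = 2.058e-7 mol / 3.710e-5 mol photons = 0.0055.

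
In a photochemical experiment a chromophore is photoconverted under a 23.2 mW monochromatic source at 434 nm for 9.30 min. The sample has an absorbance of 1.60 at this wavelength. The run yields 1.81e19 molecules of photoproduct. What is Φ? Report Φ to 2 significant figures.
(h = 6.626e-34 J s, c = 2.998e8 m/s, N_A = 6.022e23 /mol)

Product: 1.81e19 / 6.022e23 = 3.006e-5 mol.
Photon energy at 434 nm: hc/λ = (6.626e-34)(2.998e8)/(434e-9) = 4.577e-19 J.
Energy delivered: (23.2 mW)(558 s) = 12.95 J.
Photons incident: 12.95 / 4.577e-19 = 2.829e19, i.e. 2.829e19/6.022e23 = 4.698e-5 mol.
Fraction absorbed: 1 − 10^(−1.60) = 0.9749.
Photons absorbed: 0.9749 × 4.698e-5 = 4.580e-5 mol.
Φ = 3.006e-5 mol / 4.580e-5 mol photons = 0.66.

Φ = 0.66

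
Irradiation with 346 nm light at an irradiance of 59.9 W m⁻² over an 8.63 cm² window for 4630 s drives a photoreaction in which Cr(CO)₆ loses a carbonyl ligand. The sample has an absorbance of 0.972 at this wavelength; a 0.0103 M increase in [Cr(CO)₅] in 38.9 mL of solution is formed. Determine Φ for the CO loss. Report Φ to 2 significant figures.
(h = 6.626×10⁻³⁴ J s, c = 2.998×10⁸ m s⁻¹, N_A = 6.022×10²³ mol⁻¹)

Product: (0.0103 M)(0.0389 L) = 4.007×10⁻⁴ mol.
Photon energy at 346 nm: hc/λ = (6.626×10⁻³⁴)(2.998×10⁸)/(346×10⁻⁹) = 5.741×10⁻¹⁹ J.
Energy delivered: (59.9 W m⁻²)(8.63×10⁻⁴ m²)(4630 s) = 239.3 J.
Photons incident: 239.3 / 5.741×10⁻¹⁹ = 4.168×10²⁰, i.e. 4.168×10²⁰/6.022×10²³ = 6.921×10⁻⁴ mol.
Fraction absorbed: 1 − 10^(−0.972) = 0.8933.
Photons absorbed: 0.8933 × 6.921×10⁻⁴ = 6.183×10⁻⁴ mol.
Φ = 4.007×10⁻⁴ mol / 6.183×10⁻⁴ mol photons = 0.65.

Φ = 0.65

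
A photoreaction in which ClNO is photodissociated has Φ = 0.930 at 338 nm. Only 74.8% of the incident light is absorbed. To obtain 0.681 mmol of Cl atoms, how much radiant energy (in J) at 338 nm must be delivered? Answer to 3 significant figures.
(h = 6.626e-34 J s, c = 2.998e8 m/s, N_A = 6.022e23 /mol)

Product: 0.681 mmol = 6.81e-4 mol.
Photons that must be absorbed: 6.81e-4 / 0.930 = 7.323e-4 mol.
Incident photons needed: 7.323e-4 / 0.748 = 9.790e-4 mol.
Photon energy: hc/λ = 5.877e-19 J; per mole, 3.539e5 J mol⁻¹.
Energy required: 9.790e-4 × 3.539e5 = 346 J.

346 J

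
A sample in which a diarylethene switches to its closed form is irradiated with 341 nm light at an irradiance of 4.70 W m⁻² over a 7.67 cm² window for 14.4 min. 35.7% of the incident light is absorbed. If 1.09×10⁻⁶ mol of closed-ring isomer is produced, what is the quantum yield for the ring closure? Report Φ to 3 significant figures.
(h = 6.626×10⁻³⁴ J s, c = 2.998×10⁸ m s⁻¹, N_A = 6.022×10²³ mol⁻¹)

Photon energy at 341 nm: hc/λ = (6.626×10⁻³⁴)(2.998×10⁸)/(341×10⁻⁹) = 5.825×10⁻¹⁹ J.
Energy delivered: (4.70 W m⁻²)(7.67×10⁻⁴ m²)(864 s) = 3.115 J.
Photons incident: 3.115 / 5.825×10⁻¹⁹ = 5.348×10¹⁸, i.e. 5.348×10¹⁸/6.022×10²³ = 8.881×10⁻⁶ mol.
Photons absorbed: 0.357 × 8.881×10⁻⁶ = 3.171×10⁻⁶ mol.
Φ = 1.09×10⁻⁶ mol / 3.171×10⁻⁶ mol photons = 0.344.

Φ = 0.344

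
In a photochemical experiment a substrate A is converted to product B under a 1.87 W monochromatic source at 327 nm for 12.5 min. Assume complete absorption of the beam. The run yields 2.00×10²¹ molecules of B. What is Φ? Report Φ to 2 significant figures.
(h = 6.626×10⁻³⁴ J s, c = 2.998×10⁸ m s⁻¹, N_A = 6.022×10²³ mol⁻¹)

Φ = 0.87

Product: 2.00×10²¹ / 6.022×10²³ = 0.003321 mol.
Photon energy at 327 nm: hc/λ = (6.626×10⁻³⁴)(2.998×10⁸)/(327×10⁻⁹) = 6.075×10⁻¹⁹ J.
Energy delivered: (1.87 W)(750 s) = 1403 J.
Photons incident: 1403 / 6.075×10⁻¹⁹ = 2.309×10²¹, i.e. 2.309×10²¹/6.022×10²³ = 0.003834 mol.
Φ = 0.003321 mol / 0.003834 mol photons = 0.87.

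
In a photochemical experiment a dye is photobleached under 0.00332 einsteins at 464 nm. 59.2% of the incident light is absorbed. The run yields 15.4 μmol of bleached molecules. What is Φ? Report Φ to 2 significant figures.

Product: 15.4 μmol = 1.54×10⁻⁵ mol.
Photons absorbed: 0.592 × 0.00332 = 0.001965 mol.
Φ = 1.54×10⁻⁵ mol / 0.001965 mol photons = 0.0078.

Φ = 0.0078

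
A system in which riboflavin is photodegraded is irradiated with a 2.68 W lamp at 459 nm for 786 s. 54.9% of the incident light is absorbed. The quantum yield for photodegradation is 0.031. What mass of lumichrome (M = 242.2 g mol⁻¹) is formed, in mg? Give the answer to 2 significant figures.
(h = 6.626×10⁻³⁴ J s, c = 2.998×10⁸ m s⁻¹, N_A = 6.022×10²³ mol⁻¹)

Photon energy at 459 nm: hc/λ = (6.626×10⁻³⁴)(2.998×10⁸)/(459×10⁻⁹) = 4.328×10⁻¹⁹ J.
Energy delivered: (2.68 W)(786 s) = 2106 J.
Photons incident: 2106 / 4.328×10⁻¹⁹ = 4.866×10²¹, i.e. 4.866×10²¹/6.022×10²³ = 0.008080 mol.
Photons absorbed: 0.549 × 0.008080 = 0.004436 mol.
Product: Φ × n_abs = 0.031 × 0.004436 = 1.375×10⁻⁴ mol.
Mass: 1.375×10⁻⁴ × 242.2 = 0.03330 g = 33 mg.

33 mg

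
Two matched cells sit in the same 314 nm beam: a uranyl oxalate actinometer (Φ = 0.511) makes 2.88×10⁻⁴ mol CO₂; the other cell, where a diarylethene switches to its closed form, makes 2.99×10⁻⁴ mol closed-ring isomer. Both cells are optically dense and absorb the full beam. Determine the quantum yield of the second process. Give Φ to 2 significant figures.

Photons absorbed by the actinometer: 2.88×10⁻⁴ / 0.511 = 5.636×10⁻⁴ mol.
Φ(unknown) = 2.99×10⁻⁴ / 5.636×10⁻⁴ = 0.53.

Φ = 0.53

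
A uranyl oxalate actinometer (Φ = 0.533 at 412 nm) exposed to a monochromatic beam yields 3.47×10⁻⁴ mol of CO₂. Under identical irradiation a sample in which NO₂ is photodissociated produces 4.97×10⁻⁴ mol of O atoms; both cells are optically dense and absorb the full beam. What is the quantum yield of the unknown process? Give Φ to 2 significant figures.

Φ = 0.76

Photons absorbed by the actinometer: 3.47×10⁻⁴ / 0.533 = 6.510×10⁻⁴ mol.
Φ(unknown) = 4.97×10⁻⁴ / 6.510×10⁻⁴ = 0.76.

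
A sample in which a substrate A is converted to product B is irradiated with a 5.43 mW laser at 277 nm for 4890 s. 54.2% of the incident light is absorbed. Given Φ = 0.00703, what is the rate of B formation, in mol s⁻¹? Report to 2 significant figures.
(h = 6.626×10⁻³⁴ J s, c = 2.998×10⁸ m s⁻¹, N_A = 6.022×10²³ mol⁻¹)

4.8×10⁻¹¹ mol s⁻¹

Photon energy at 277 nm: hc/λ = (6.626×10⁻³⁴)(2.998×10⁸)/(277×10⁻⁹) = 7.171×10⁻¹⁹ J.
Energy delivered: (5.43 mW)(4890 s) = 26.55 J.
Photons incident: 26.55 / 7.171×10⁻¹⁹ = 3.702×10¹⁹, i.e. 3.702×10¹⁹/6.022×10²³ = 6.147×10⁻⁵ mol.
Photons absorbed: 0.542 × 6.147×10⁻⁵ = 3.332×10⁻⁵ mol.
Product formed: 0.00703 × 3.332×10⁻⁵ = 2.342×10⁻⁷ mol.
Rate: 2.342×10⁻⁷ / 4890 s = 4.8×10⁻¹¹ mol s⁻¹.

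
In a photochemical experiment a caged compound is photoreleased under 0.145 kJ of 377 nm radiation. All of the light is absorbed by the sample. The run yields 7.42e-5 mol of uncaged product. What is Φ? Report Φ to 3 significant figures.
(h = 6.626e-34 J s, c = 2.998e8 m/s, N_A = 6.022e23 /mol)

Photon energy at 377 nm: hc/λ = (6.626e-34)(2.998e8)/(377e-9) = 5.269e-19 J.
Incident energy: 0.145 kJ = 145 J.
Photons incident: 145 / 5.269e-19 = 2.752e20, i.e. 2.752e20/6.022e23 = 4.570e-4 mol.
Φ = 7.42e-5 mol / 4.570e-4 mol photons = 0.162.

Φ = 0.162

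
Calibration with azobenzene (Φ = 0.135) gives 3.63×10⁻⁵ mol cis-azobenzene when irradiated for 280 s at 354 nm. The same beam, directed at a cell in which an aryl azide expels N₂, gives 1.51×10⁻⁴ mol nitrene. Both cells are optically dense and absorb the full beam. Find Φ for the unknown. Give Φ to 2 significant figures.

Photons absorbed by the actinometer: 3.63×10⁻⁵ / 0.135 = 2.689×10⁻⁴ mol.
Φ(unknown) = 1.51×10⁻⁴ / 2.689×10⁻⁴ = 0.56.

Φ = 0.56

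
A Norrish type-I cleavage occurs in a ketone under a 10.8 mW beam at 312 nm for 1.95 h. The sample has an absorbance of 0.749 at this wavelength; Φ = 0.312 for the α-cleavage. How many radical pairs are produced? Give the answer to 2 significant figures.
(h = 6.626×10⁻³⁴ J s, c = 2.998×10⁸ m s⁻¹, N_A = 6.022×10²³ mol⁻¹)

Photon energy at 312 nm: hc/λ = (6.626×10⁻³⁴)(2.998×10⁸)/(312×10⁻⁹) = 6.367×10⁻¹⁹ J.
Energy delivered: (10.8 mW)(7020 s) = 75.82 J.
Photons incident: 75.82 / 6.367×10⁻¹⁹ = 1.191×10²⁰, i.e. 1.191×10²⁰/6.022×10²³ = 1.978×10⁻⁴ mol.
Fraction absorbed: 1 − 10^(−0.749) = 0.8218.
Photons absorbed: 0.8218 × 1.978×10⁻⁴ = 1.626×10⁻⁴ mol.
Product: Φ × n_abs = 0.312 × 1.626×10⁻⁴ = 5.073×10⁻⁵ mol.
As a count: 5.073×10⁻⁵ × 6.022×10²³ = 3.1×10¹⁹.

3.1×10¹⁹ radical pairs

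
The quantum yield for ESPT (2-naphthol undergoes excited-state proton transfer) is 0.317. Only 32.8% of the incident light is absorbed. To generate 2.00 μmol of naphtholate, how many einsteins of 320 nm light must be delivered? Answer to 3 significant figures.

1.92×10⁻⁵ einstein

Product: 2.00 μmol = 2.00×10⁻⁶ mol.
Photons that must be absorbed: 2.00×10⁻⁶ / 0.317 = 6.309×10⁻⁶ mol.
Incident photons needed: 6.309×10⁻⁶ / 0.328 = 1.923×10⁻⁵ mol.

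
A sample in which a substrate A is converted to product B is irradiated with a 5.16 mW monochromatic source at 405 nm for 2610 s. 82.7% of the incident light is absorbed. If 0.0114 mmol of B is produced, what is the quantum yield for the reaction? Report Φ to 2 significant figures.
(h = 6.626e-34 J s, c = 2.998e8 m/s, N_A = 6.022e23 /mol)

Φ = 0.30

Product: 0.0114 mmol = 1.14e-5 mol.
Photon energy at 405 nm: hc/λ = (6.626e-34)(2.998e8)/(405e-9) = 4.905e-19 J.
Energy delivered: (5.16 mW)(2610 s) = 13.47 J.
Photons incident: 13.47 / 4.905e-19 = 2.746e19, i.e. 2.746e19/6.022e23 = 4.560e-5 mol.
Photons absorbed: 0.827 × 4.560e-5 = 3.771e-5 mol.
Φ = 1.14e-5 mol / 3.771e-5 mol photons = 0.30.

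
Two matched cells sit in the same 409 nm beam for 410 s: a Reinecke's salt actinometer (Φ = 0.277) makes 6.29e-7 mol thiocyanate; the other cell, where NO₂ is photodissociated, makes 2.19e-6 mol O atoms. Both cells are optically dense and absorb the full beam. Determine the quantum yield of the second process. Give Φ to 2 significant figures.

Photons absorbed by the actinometer: 6.29e-7 / 0.277 = 2.271e-6 mol.
Φ(unknown) = 2.19e-6 / 2.271e-6 = 0.96.

Φ = 0.96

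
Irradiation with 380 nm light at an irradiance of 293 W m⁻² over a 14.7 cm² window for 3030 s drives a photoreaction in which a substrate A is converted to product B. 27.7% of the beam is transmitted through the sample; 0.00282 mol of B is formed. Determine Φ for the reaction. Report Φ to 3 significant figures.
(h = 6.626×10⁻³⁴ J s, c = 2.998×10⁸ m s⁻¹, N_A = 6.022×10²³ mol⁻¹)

Φ = 0.941

Photon energy at 380 nm: hc/λ = (6.626×10⁻³⁴)(2.998×10⁸)/(380×10⁻⁹) = 5.228×10⁻¹⁹ J.
Energy delivered: (293 W m⁻²)(14.7×10⁻⁴ m²)(3030 s) = 1305 J.
Photons incident: 1305 / 5.228×10⁻¹⁹ = 2.496×10²¹, i.e. 2.496×10²¹/6.022×10²³ = 0.004145 mol.
Fraction absorbed: 1 − 27.7/100 = 0.7230.
Photons absorbed: 0.7230 × 0.004145 = 0.002997 mol.
Φ = 0.00282 mol / 0.002997 mol photons = 0.941.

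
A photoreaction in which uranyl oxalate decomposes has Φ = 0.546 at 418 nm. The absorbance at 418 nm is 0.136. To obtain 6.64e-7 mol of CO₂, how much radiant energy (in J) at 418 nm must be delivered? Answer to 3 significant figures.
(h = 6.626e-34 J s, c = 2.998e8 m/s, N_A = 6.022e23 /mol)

1.29 J

Photons that must be absorbed: 6.64e-7 / 0.546 = 1.216e-6 mol.
Fraction absorbed: 1 − 10^(−0.136) = 0.2689.
Incident photons needed: 1.216e-6 / 0.2689 = 4.522e-6 mol.
Photon energy: hc/λ = 4.752e-19 J; per mole, 2.862e5 J mol⁻¹.
Energy required: 4.522e-6 × 2.862e5 = 1.29 J.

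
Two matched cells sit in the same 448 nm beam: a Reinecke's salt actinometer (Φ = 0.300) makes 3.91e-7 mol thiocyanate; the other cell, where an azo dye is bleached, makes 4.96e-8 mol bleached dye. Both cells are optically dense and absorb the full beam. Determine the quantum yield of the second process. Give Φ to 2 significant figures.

Φ = 0.038

Photons absorbed by the actinometer: 3.91e-7 / 0.300 = 1.303e-6 mol.
Φ(unknown) = 4.96e-8 / 1.303e-6 = 0.038.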